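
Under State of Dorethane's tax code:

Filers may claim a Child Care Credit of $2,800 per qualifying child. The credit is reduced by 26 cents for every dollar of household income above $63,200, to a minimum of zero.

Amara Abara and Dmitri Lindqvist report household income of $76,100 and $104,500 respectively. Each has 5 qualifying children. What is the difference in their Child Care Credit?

$7,384

Amara ($76,100): Child Care Credit: base = 5 × $2,800 = $14,000. 26% of the $12,900 excess over $63,200 is $3,354; credit = $14,000 − $3,354 = $10,646.
Dmitri ($104,500): Child Care Credit: base = 5 × $2,800 = $14,000. 26% of the $41,300 excess over $63,200 is $10,738; credit = $14,000 − $10,738 = $3,262.
Difference: |$10,646 − $3,262| = $7,384.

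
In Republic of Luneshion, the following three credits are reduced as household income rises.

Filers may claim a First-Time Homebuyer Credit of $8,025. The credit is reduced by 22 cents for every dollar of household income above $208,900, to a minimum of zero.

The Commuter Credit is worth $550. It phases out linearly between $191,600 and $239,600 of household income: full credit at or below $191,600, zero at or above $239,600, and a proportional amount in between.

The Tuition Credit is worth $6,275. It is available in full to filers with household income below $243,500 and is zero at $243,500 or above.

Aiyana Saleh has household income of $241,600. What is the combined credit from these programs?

$7,106

First-Time Homebuyer Credit: 22% of the $32,700 excess over $208,900 is $7,194; credit = $8,025 − $7,194 = $831.
Commuter Credit: $241,600 is at or above $239,600, so the credit is $0.
Tuition Credit: $241,600 is below the $243,500 cutoff, so the full $6,275 applies.
Total: $831 + $0 + $6,275 = $7,106.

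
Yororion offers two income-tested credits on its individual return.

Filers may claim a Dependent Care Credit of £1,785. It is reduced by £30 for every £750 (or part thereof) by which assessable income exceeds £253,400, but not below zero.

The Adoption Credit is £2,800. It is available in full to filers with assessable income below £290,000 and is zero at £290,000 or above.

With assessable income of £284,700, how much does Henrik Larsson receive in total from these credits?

Dependent Care Credit: income exceeds £253,400 by £31,300, which is 42 full-or-partial £750 increments; reduction = 42 × £30 = £1,260, leaving £525.
Adoption Credit: £284,700 is below the £290,000 cutoff, so the full £2,800 applies.
Total: £525 + £2,800 = £3,325.

£3,325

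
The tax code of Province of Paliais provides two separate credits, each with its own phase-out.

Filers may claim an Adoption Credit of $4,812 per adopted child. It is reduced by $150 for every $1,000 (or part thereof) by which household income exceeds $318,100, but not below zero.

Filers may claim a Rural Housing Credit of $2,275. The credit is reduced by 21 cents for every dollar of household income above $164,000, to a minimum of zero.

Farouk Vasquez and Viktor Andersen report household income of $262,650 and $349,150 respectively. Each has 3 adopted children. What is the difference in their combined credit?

Farouk ($262,650): Adoption Credit: base = 3 × $4,812 = $14,436. $262,650 is at or below the $318,100 threshold, so the full $14,436 applies. Rural Housing Credit: 21% of the $98,650 excess over $164,000 is $20,716.50 ≥ base, so the credit is $0. total $14,436 + $0 = $14,436
Viktor ($349,150): Adoption Credit: base = 3 × $4,812 = $14,436. income exceeds $318,100 by $31,050, which is 32 full-or-partial $1,000 increments; reduction = 32 × $150 = $4,800, leaving $9,636. Rural Housing Credit: 21% of the $185,150 excess over $164,000 is $38,881.50 ≥ base, so the credit is $0. total $9,636 + $0 = $9,636
Difference: |$14,436 − $9,636| = $4,800.

$4,800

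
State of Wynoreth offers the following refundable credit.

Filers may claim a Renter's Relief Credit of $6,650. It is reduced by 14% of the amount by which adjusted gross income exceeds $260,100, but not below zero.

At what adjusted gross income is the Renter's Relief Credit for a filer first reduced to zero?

The credit falls by 14% of each dollar above $260,100, so it reaches zero when the excess is $6,650 / 14% = $47,500: income = $260,100 + $47,500 = $307,600.

$307,600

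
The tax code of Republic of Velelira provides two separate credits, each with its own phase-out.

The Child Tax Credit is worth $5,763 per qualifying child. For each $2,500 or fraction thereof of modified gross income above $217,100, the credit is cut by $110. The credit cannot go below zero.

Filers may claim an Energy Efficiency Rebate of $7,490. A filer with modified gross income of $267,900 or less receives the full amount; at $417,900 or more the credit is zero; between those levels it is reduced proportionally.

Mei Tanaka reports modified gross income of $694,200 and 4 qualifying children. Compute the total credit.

$2,042

Child Tax Credit: base = 4 × $5,763 = $23,052. income exceeds $217,100 by $477,100, which is 191 full-or-partial $2,500 increments; reduction = 191 × $110 = $21,010, leaving $2,042.
Energy Efficiency Rebate: $694,200 is at or above $417,900, so the credit is $0.
Total: $2,042 + $0 = $2,042.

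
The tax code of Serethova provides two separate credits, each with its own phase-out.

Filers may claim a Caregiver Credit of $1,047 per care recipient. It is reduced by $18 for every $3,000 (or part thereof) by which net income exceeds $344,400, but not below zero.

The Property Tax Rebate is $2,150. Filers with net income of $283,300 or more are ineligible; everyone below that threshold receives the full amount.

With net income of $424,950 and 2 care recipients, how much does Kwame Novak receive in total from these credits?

$1,608

Caregiver Credit: base = 2 × $1,047 = $2,094. income exceeds $344,400 by $80,550, which is 27 full-or-partial $3,000 increments; reduction = 27 × $18 = $486, leaving $1,608.
Property Tax Rebate: $424,950 meets or exceeds the $283,300 cutoff, so the credit is $0.
Total: $1,608 + $0 = $1,608.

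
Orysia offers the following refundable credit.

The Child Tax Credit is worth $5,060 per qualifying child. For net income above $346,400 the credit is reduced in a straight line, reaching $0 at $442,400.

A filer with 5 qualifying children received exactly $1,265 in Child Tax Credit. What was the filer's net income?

Full credit = 5 × $5,060 = $25,300.
$1,265 is 1,265/25,300 of the full $25,300, so 24,035/25,300 of the $96,000 range has been used: income = $346,400 + $96,000 × 24,035/25,300 = $437,600.

$437,600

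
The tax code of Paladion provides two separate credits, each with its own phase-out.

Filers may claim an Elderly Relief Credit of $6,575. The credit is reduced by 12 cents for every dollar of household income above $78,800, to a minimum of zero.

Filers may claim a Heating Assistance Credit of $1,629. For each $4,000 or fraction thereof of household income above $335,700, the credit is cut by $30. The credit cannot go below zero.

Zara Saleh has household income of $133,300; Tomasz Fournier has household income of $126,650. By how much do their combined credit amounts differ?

$798

Zara ($133,300): Elderly Relief Credit: 12% of the $54,500 excess over $78,800 is $6,540; credit = $6,575 − $6,540 = $35. Heating Assistance Credit: $133,300 is at or below the $335,700 threshold, so the full $1,629 applies. total $35 + $1,629 = $1,664
Tomasz ($126,650): Elderly Relief Credit: 12% of the $47,850 excess over $78,800 is $5,742; credit = $6,575 − $5,742 = $833. Heating Assistance Credit: $126,650 is at or below the $335,700 threshold, so the full $1,629 applies. total $833 + $1,629 = $2,462
Difference: |$1,664 − $2,462| = $798.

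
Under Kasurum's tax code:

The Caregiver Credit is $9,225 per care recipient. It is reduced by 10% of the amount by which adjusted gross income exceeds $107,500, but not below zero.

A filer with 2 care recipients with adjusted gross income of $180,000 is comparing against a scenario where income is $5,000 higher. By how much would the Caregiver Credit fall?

At $180,000 — base = 2 × $9,225 = $18,450. 10% of the $72,500 excess over $107,500 is $7,250; credit = $18,450 − $7,250 = $11,200.
At $185,000 — base = 2 × $9,225 = $18,450. 10% of the $77,500 excess over $107,500 is $7,750; credit = $18,450 − $7,750 = $10,700.
Lost: $11,200 − $10,700 = $500.

$500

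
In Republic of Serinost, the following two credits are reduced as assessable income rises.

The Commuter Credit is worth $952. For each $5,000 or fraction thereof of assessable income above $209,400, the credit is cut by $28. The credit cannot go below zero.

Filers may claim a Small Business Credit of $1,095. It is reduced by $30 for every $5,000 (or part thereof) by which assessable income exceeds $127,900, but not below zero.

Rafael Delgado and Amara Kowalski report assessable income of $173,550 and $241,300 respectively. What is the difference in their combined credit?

Rafael ($173,550): Commuter Credit: $173,550 is at or below the $209,400 threshold, so the full $952 applies. Small Business Credit: income exceeds $127,900 by $45,650, which is 10 full-or-partial $5,000 increments; reduction = 10 × $30 = $300, leaving $795. total $952 + $795 = $1,747
Amara ($241,300): Commuter Credit: income exceeds $209,400 by $31,900, which is 7 full-or-partial $5,000 increments; reduction = 7 × $28 = $196, leaving $756. Small Business Credit: income exceeds $127,900 by $113,400, which is 23 full-or-partial $5,000 increments; reduction = 23 × $30 = $690, leaving $405. total $756 + $405 = $1,161
Difference: |$1,747 − $1,161| = $586.

$586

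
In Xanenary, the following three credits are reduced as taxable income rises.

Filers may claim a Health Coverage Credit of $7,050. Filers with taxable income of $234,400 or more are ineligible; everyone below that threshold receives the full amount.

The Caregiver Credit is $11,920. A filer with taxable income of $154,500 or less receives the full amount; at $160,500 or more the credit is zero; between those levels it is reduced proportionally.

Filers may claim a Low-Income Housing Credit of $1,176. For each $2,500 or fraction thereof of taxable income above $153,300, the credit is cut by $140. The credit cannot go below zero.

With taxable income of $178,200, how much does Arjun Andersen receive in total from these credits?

$7,050

Health Coverage Credit: $178,200 is below the $234,400 cutoff, so the full $7,050 applies.
Caregiver Credit: $178,200 is at or above $160,500, so the credit is $0.
Low-Income Housing Credit: income exceeds $153,300 by $24,900 → 10 increments × $140 = $1,400 ≥ base, so the credit is $0.
Total: $7,050 + $0 + $0 = $7,050.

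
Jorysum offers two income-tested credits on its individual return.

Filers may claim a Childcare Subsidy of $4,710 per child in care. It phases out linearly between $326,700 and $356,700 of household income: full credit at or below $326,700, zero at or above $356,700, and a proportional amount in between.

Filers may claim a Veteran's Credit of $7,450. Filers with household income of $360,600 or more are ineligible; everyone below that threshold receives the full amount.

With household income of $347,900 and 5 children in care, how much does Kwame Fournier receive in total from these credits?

$14,358

Childcare Subsidy: base = 5 × $4,710 = $23,550. $347,900 is $21,200 into a $30,000 phase-out range, leaving 8,800/30,000 of the credit: $23,550 × 8,800/30,000 = $6,908.
Veteran's Credit: $347,900 is below the $360,600 cutoff, so the full $7,450 applies.
Total: $6,908 + $7,450 = $14,358.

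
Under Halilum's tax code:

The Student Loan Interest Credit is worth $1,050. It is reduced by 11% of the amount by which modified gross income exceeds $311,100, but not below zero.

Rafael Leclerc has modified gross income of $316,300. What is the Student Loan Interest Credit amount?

Student Loan Interest Credit: 11% of the $5,200 excess over $311,100 is $572; credit = $1,050 − $572 = $478.

$478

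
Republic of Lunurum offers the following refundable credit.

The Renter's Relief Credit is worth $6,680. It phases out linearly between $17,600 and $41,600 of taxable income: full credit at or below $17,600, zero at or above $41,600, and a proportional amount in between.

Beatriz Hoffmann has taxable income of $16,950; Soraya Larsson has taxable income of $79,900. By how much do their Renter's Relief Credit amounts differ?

Beatriz ($16,950): Renter's Relief Credit: $16,950 is at or below the $17,600 threshold, so the full $6,680 applies.
Soraya ($79,900): Renter's Relief Credit: $79,900 is at or above $41,600, so the credit is $0.
Difference: |$6,680 − $0| = $6,680.

$6,680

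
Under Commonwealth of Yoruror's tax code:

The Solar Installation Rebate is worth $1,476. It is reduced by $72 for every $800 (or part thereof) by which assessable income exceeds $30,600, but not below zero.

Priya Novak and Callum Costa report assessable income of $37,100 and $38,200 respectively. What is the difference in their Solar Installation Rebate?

$72

Priya ($37,100): Solar Installation Rebate: income exceeds $30,600 by $6,500, which is 9 full-or-partial $800 increments; reduction = 9 × $72 = $648, leaving $828.
Callum ($38,200): Solar Installation Rebate: income exceeds $30,600 by $7,600, which is 10 full-or-partial $800 increments; reduction = 10 × $72 = $720, leaving $756.
Difference: |$828 − $756| = $72.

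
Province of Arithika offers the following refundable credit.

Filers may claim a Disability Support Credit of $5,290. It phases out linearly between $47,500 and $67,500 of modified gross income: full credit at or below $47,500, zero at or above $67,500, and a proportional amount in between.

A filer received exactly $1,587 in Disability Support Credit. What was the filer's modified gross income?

$1,587 is 1,587/5,290 of the full $5,290, so 3,703/5,290 of the $20,000 range has been used: income = $47,500 + $20,000 × 3,703/5,290 = $61,500.

$61,500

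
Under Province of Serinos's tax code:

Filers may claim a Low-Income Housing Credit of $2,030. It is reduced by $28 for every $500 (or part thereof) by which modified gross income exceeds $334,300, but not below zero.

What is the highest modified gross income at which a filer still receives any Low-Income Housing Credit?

$370,300

After 72 increments the reduction is 72 × $28 = $2,016, leaving $14; one more increment wipes it out. Increment 72 ends at excess 72 × $500 = $36,000, so the highest qualifying income is $334,300 + $36,000 = $370,300.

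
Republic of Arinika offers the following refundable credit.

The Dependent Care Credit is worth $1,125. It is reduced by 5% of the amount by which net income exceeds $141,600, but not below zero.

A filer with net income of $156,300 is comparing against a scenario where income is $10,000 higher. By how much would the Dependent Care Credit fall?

$390

At $156,300 — 5% of the $14,700 excess over $141,600 is $735; credit = $1,125 − $735 = $390.
At $166,300 — 5% of the $24,700 excess over $141,600 is $1,235 ≥ base, so the credit is $0.
Lost: $390 − $0 = $390.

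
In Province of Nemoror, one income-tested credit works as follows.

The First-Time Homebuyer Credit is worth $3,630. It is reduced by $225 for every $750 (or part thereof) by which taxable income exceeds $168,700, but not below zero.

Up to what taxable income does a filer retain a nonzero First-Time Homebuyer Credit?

$180,700

After 16 increments the reduction is 16 × $225 = $3,600, leaving $30; one more increment wipes it out. Increment 16 ends at excess 16 × $750 = $12,000, so the highest qualifying income is $168,700 + $12,000 = $180,700.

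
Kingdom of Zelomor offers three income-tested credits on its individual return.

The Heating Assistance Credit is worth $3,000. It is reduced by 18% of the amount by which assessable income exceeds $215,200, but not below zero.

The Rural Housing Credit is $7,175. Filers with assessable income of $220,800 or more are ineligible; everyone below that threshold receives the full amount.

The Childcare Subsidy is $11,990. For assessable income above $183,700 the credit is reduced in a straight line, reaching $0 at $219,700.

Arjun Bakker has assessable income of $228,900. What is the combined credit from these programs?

Heating Assistance Credit: 18% of the $13,700 excess over $215,200 is $2,466; credit = $3,000 − $2,466 = $534.
Rural Housing Credit: $228,900 meets or exceeds the $220,800 cutoff, so the credit is $0.
Childcare Subsidy: $228,900 is at or above $219,700, so the credit is $0.
Total: $534 + $0 + $0 = $534.

$534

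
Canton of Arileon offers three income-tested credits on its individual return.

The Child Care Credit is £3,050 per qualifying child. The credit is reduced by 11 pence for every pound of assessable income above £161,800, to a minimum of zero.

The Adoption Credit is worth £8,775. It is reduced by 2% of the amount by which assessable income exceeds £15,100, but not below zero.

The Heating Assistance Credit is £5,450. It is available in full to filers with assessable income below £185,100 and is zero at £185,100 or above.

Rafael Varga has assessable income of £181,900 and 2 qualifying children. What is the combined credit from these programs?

Child Care Credit: base = 2 × £3,050 = £6,100. 11% of the £20,100 excess over £161,800 is £2,211; credit = £6,100 − £2,211 = £3,889.
Adoption Credit: 2% of the £166,800 excess over £15,100 is £3,336; credit = £8,775 − £3,336 = £5,439.
Heating Assistance Credit: £181,900 is below the £185,100 cutoff, so the full £5,450 applies.
Total: £3,889 + £5,439 + £5,450 = £14,778.

£14,778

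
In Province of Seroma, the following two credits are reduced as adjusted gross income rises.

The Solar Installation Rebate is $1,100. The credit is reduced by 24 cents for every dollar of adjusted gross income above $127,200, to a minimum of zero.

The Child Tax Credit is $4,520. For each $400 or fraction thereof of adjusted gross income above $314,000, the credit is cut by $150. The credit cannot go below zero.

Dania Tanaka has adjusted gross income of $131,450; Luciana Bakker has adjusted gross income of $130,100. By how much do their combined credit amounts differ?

$324

Dania ($131,450): Solar Installation Rebate: 24% of the $4,250 excess over $127,200 is $1,020; credit = $1,100 − $1,020 = $80. Child Tax Credit: $131,450 is at or below the $314,000 threshold, so the full $4,520 applies. total $80 + $4,520 = $4,600
Luciana ($130,100): Solar Installation Rebate: 24% of the $2,900 excess over $127,200 is $696; credit = $1,100 − $696 = $404. Child Tax Credit: $130,100 is at or below the $314,000 threshold, so the full $4,520 applies. total $404 + $4,520 = $4,924
Difference: |$4,600 − $4,924| = $324.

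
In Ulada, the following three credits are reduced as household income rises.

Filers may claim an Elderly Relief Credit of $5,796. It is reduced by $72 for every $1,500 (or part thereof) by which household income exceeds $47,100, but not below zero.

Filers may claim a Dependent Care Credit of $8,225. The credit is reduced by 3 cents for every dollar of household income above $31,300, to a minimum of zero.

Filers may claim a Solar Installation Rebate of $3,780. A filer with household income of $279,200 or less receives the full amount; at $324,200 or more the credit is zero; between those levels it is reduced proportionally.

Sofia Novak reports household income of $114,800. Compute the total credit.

$11,984

Elderly Relief Credit: income exceeds $47,100 by $67,700, which is 46 full-or-partial $1,500 increments; reduction = 46 × $72 = $3,312, leaving $2,484.
Dependent Care Credit: 3% of the $83,500 excess over $31,300 is $2,505; credit = $8,225 − $2,505 = $5,720.
Solar Installation Rebate: $114,800 is at or below the $279,200 threshold, so the full $3,780 applies.
Total: $2,484 + $5,720 + $3,780 = $11,984.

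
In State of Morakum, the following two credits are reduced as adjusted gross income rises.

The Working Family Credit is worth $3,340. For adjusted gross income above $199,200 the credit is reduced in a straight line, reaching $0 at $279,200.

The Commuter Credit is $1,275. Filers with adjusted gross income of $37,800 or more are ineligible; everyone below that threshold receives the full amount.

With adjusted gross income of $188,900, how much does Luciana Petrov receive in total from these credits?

$3,340

Working Family Credit: $188,900 is at or below the $199,200 threshold, so the full $3,340 applies.
Commuter Credit: $188,900 meets or exceeds the $37,800 cutoff, so the credit is $0.
Total: $3,340 + $0 = $3,340.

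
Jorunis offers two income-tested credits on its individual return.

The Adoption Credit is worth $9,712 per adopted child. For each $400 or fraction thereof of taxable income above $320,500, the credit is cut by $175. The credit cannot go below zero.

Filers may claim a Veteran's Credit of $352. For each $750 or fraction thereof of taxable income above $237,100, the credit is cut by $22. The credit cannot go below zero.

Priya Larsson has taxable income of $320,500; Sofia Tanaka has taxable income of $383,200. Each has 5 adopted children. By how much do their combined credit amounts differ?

Priya ($320,500): Adoption Credit: base = 5 × $9,712 = $48,560. $320,500 is at or below the $320,500 threshold, so the full $48,560 applies. Veteran's Credit: income exceeds $237,100 by $83,400 → 112 increments × $22 = $2,464 ≥ base, so the credit is $0. total $48,560 + $0 = $48,560
Sofia ($383,200): Adoption Credit: base = 5 × $9,712 = $48,560. income exceeds $320,500 by $62,700, which is 157 full-or-partial $400 increments; reduction = 157 × $175 = $27,475, leaving $21,085. Veteran's Credit: income exceeds $237,100 by $146,100 → 195 increments × $22 = $4,290 ≥ base, so the credit is $0. total $21,085 + $0 = $21,085
Difference: |$48,560 − $21,085| = $27,475.

$27,475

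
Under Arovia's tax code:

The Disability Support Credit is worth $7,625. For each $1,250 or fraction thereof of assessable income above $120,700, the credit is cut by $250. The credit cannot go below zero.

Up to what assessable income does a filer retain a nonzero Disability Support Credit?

$158,200

After 30 increments the reduction is 30 × $250 = $7,500, leaving $125; one more increment wipes it out. Increment 30 ends at excess 30 × $1,250 = $37,500, so the highest qualifying income is $120,700 + $37,500 = $158,200.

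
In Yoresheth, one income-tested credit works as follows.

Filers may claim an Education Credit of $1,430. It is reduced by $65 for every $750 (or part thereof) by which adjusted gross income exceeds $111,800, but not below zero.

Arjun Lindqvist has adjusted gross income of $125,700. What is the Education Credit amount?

$195

Education Credit: income exceeds $111,800 by $13,900, which is 19 full-or-partial $750 increments; reduction = 19 × $65 = $1,235, leaving $195.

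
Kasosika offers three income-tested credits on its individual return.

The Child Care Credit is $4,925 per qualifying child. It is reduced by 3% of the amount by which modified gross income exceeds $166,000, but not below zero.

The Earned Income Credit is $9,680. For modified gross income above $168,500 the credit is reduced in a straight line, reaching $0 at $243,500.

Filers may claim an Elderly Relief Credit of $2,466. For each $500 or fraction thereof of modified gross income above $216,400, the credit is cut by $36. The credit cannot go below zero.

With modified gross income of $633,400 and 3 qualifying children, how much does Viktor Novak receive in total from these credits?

Child Care Credit: base = 3 × $4,925 = $14,775. 3% of the $467,400 excess over $166,000 is $14,022; credit = $14,775 − $14,022 = $753.
Earned Income Credit: $633,400 is at or above $243,500, so the credit is $0.
Elderly Relief Credit: income exceeds $216,400 by $417,000 → 834 increments × $36 = $30,024 ≥ base, so the credit is $0.
Total: $753 + $0 + $0 = $753.

$753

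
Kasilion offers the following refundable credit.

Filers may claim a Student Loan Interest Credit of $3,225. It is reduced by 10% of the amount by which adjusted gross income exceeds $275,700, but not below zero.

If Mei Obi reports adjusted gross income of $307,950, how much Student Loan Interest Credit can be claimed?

Student Loan Interest Credit: 10% of the $32,250 excess over $275,700 is $3,225 ≥ base, so the credit is $0.

$0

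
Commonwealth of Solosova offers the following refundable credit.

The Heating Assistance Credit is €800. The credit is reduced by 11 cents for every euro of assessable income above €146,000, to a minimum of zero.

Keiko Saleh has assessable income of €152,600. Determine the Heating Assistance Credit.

Heating Assistance Credit: 11% of the €6,600 excess over €146,000 is €726; credit = €800 − €726 = €74.

€74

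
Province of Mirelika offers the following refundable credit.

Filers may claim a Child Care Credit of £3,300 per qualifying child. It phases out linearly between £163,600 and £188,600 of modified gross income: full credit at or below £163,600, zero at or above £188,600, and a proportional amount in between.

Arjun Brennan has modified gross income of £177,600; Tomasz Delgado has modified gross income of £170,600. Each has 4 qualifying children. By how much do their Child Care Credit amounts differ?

£3,696

Arjun (£177,600): Child Care Credit: base = 4 × £3,300 = £13,200. £177,600 is £14,000 into a £25,000 phase-out range, leaving 11,000/25,000 of the credit: £13,200 × 11,000/25,000 = £5,808.
Tomasz (£170,600): Child Care Credit: base = 4 × £3,300 = £13,200. £170,600 is £7,000 into a £25,000 phase-out range, leaving 18,000/25,000 of the credit: £13,200 × 18,000/25,000 = £9,504.
Difference: |£5,808 − £9,504| = £3,696.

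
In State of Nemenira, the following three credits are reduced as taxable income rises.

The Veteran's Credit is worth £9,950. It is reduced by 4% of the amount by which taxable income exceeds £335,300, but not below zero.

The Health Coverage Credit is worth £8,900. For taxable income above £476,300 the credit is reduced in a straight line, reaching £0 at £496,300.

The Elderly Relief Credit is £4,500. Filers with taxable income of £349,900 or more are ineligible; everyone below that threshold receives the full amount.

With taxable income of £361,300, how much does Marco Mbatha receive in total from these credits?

£17,810

Veteran's Credit: 4% of the £26,000 excess over £335,300 is £1,040; credit = £9,950 − £1,040 = £8,910.
Health Coverage Credit: £361,300 is at or below the £476,300 threshold, so the full £8,900 applies.
Elderly Relief Credit: £361,300 meets or exceeds the £349,900 cutoff, so the credit is £0.
Total: £8,910 + £8,900 + £0 = £17,810.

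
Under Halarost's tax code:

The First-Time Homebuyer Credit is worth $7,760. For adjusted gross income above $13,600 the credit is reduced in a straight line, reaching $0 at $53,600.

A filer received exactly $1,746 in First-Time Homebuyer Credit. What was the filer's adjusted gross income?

$1,746 is 1,746/7,760 of the full $7,760, so 6,014/7,760 of the $40,000 range has been used: income = $13,600 + $40,000 × 6,014/7,760 = $44,600.

$44,600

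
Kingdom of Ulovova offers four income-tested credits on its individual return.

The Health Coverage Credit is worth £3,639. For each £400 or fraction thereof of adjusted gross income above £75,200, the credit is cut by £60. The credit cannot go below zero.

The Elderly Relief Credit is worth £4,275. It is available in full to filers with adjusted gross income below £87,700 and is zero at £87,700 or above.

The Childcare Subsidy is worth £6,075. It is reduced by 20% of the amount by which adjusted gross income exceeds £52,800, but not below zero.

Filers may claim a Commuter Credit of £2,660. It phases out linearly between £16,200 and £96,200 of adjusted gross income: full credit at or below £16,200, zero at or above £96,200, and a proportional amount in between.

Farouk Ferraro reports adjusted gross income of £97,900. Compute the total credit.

£219

Health Coverage Credit: income exceeds £75,200 by £22,700, which is 57 full-or-partial £400 increments; reduction = 57 × £60 = £3,420, leaving £219.
Elderly Relief Credit: £97,900 meets or exceeds the £87,700 cutoff, so the credit is £0.
Childcare Subsidy: 20% of the £45,100 excess over £52,800 is £9,020 ≥ base, so the credit is £0.
Commuter Credit: £97,900 is at or above £96,200, so the credit is £0.
Total: £219 + £0 + £0 + £0 = £219.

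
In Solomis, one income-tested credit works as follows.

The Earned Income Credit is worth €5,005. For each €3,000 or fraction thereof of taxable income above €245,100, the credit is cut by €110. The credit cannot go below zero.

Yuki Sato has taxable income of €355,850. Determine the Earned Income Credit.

Earned Income Credit: income exceeds €245,100 by €110,750, which is 37 full-or-partial €3,000 increments; reduction = 37 × €110 = €4,070, leaving €935.

€935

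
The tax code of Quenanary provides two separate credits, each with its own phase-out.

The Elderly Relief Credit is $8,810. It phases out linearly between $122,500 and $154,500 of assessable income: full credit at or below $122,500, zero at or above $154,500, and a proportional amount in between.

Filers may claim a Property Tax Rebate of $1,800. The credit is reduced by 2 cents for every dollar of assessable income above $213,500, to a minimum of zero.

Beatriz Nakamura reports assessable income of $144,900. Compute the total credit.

Elderly Relief Credit: $144,900 is $22,400 into a $32,000 phase-out range, leaving 9,600/32,000 of the credit: $8,810 × 9,600/32,000 = $2,643.
Property Tax Rebate: $144,900 is at or below the $213,500 threshold, so the full $1,800 applies.
Total: $2,643 + $1,800 = $4,443.

$4,443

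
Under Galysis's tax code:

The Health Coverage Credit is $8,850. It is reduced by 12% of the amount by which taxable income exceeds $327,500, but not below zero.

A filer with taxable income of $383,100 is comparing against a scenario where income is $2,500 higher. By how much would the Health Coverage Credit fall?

$300

At $383,100 — 12% of the $55,600 excess over $327,500 is $6,672; credit = $8,850 − $6,672 = $2,178.
At $385,600 — 12% of the $58,100 excess over $327,500 is $6,972; credit = $8,850 − $6,972 = $1,878.
Lost: $2,178 − $1,878 = $300.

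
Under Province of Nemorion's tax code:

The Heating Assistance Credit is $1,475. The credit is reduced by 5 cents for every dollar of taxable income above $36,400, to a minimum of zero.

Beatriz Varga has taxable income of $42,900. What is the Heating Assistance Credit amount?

Heating Assistance Credit: 5% of the $6,500 excess over $36,400 is $325; credit = $1,475 − $325 = $1,150.

$1,150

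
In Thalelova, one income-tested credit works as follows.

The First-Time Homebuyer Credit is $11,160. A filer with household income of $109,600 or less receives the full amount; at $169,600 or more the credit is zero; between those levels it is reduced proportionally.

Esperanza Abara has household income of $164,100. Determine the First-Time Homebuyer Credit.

$1,023

First-Time Homebuyer Credit: $164,100 is $54,500 into a $60,000 phase-out range, leaving 5,500/60,000 of the credit: $11,160 × 5,500/60,000 = $1,023.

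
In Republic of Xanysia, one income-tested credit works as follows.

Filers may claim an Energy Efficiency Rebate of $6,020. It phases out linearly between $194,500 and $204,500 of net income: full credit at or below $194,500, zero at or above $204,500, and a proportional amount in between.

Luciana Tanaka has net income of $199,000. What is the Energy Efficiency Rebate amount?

$3,311

Energy Efficiency Rebate: $199,000 is $4,500 into a $10,000 phase-out range, leaving 5,500/10,000 of the credit: $6,020 × 5,500/10,000 = $3,311.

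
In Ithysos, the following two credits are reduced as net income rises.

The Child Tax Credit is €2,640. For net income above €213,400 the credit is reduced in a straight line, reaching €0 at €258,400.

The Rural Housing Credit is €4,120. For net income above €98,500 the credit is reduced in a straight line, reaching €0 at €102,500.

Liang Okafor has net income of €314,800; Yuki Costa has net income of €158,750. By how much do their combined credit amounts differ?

Liang (€314,800): Child Tax Credit: €314,800 is at or above €258,400, so the credit is €0. Rural Housing Credit: €314,800 is at or above €102,500, so the credit is €0. total €0 + €0 = €0
Yuki (€158,750): Child Tax Credit: €158,750 is at or below the €213,400 threshold, so the full €2,640 applies. Rural Housing Credit: €158,750 is at or above €102,500, so the credit is €0. total €2,640 + €0 = €2,640
Difference: |€0 − €2,640| = €2,640.

€2,640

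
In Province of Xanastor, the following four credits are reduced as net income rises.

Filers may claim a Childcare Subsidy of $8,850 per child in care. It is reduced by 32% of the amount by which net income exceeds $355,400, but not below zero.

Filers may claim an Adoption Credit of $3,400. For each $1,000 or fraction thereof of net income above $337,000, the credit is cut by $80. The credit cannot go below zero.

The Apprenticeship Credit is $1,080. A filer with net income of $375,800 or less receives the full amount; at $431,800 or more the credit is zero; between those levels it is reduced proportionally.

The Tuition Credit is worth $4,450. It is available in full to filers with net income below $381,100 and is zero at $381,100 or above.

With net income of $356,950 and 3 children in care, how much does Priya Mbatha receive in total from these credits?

Childcare Subsidy: base = 3 × $8,850 = $26,550. 32% of the $1,550 excess over $355,400 is $496; credit = $26,550 − $496 = $26,054.
Adoption Credit: income exceeds $337,000 by $19,950, which is 20 full-or-partial $1,000 increments; reduction = 20 × $80 = $1,600, leaving $1,800.
Apprenticeship Credit: $356,950 is at or below the $375,800 threshold, so the full $1,080 applies.
Tuition Credit: $356,950 is below the $381,100 cutoff, so the full $4,450 applies.
Total: $26,054 + $1,800 + $1,080 + $4,450 = $33,384.

$33,384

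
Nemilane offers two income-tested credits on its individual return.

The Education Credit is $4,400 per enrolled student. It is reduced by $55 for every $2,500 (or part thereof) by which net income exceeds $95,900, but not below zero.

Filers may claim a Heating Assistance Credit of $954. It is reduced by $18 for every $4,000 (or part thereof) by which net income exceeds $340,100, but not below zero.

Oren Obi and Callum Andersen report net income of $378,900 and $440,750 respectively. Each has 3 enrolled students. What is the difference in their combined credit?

$1,608

Oren ($378,900): Education Credit: base = 3 × $4,400 = $13,200. income exceeds $95,900 by $283,000, which is 114 full-or-partial $2,500 increments; reduction = 114 × $55 = $6,270, leaving $6,930. Heating Assistance Credit: income exceeds $340,100 by $38,800, which is 10 full-or-partial $4,000 increments; reduction = 10 × $18 = $180, leaving $774. total $6,930 + $774 = $7,704
Callum ($440,750): Education Credit: base = 3 × $4,400 = $13,200. income exceeds $95,900 by $344,850, which is 138 full-or-partial $2,500 increments; reduction = 138 × $55 = $7,590, leaving $5,610. Heating Assistance Credit: income exceeds $340,100 by $100,650, which is 26 full-or-partial $4,000 increments; reduction = 26 × $18 = $468, leaving $486. total $5,610 + $486 = $6,096
Difference: |$7,704 − $6,096| = $1,608.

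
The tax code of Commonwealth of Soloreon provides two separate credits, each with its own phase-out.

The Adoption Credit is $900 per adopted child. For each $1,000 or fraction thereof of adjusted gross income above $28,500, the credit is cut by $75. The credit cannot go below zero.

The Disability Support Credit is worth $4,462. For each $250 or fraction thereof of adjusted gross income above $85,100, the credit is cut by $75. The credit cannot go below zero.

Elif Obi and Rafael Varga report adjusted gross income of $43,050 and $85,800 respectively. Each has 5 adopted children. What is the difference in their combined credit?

$3,450

Elif ($43,050): Adoption Credit: base = 5 × $900 = $4,500. income exceeds $28,500 by $14,550, which is 15 full-or-partial $1,000 increments; reduction = 15 × $75 = $1,125, leaving $3,375. Disability Support Credit: $43,050 is at or below the $85,100 threshold, so the full $4,462 applies. total $3,375 + $4,462 = $7,837
Rafael ($85,800): Adoption Credit: base = 5 × $900 = $4,500. income exceeds $28,500 by $57,300, which is 58 full-or-partial $1,000 increments; reduction = 58 × $75 = $4,350, leaving $150. Disability Support Credit: income exceeds $85,100 by $700, which is 3 full-or-partial $250 increments; reduction = 3 × $75 = $225, leaving $4,237. total $150 + $4,237 = $4,387
Difference: |$7,837 − $4,387| = $3,450.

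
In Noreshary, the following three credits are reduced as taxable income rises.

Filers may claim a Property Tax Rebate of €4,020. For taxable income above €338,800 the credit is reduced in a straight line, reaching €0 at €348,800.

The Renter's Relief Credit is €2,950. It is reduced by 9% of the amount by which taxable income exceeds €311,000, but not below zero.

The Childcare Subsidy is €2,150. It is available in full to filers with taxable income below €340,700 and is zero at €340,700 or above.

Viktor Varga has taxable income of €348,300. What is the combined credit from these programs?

€201

Property Tax Rebate: €348,300 is €9,500 into a €10,000 phase-out range, leaving 500/10,000 of the credit: €4,020 × 500/10,000 = €201.
Renter's Relief Credit: 9% of the €37,300 excess over €311,000 is €3,357 ≥ base, so the credit is €0.
Childcare Subsidy: €348,300 meets or exceeds the €340,700 cutoff, so the credit is €0.
Total: €201 + €0 + €0 = €201.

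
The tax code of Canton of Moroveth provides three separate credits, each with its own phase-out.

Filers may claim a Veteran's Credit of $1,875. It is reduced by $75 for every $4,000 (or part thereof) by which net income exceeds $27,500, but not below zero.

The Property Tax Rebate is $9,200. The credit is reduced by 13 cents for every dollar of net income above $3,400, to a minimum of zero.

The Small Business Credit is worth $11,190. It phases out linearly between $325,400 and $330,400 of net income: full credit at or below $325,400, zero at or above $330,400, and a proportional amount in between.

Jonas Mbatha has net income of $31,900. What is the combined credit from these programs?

$18,410

Veteran's Credit: income exceeds $27,500 by $4,400, which is 2 full-or-partial $4,000 increments; reduction = 2 × $75 = $150, leaving $1,725.
Property Tax Rebate: 13% of the $28,500 excess over $3,400 is $3,705; credit = $9,200 − $3,705 = $5,495.
Small Business Credit: $31,900 is at or below the $325,400 threshold, so the full $11,190 applies.
Total: $1,725 + $5,495 + $11,190 = $18,410.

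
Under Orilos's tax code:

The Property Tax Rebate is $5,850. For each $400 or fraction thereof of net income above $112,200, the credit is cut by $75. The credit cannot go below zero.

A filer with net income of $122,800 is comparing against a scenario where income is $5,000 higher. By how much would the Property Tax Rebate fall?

$900

At $122,800 — income exceeds $112,200 by $10,600, which is 27 full-or-partial $400 increments; reduction = 27 × $75 = $2,025, leaving $3,825.
At $127,800 — income exceeds $112,200 by $15,600, which is 39 full-or-partial $400 increments; reduction = 39 × $75 = $2,925, leaving $2,925.
Lost: $3,825 − $2,925 = $900.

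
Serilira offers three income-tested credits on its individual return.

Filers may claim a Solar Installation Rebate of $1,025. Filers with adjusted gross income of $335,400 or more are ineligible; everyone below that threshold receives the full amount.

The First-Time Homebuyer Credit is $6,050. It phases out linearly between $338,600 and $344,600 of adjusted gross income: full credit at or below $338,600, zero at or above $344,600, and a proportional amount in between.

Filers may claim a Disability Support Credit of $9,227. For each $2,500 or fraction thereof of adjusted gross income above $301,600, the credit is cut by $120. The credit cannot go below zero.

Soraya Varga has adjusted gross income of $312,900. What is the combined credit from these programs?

$15,702

Solar Installation Rebate: $312,900 is below the $335,400 cutoff, so the full $1,025 applies.
First-Time Homebuyer Credit: $312,900 is at or below the $338,600 threshold, so the full $6,050 applies.
Disability Support Credit: income exceeds $301,600 by $11,300, which is 5 full-or-partial $2,500 increments; reduction = 5 × $120 = $600, leaving $8,627.
Total: $1,025 + $6,050 + $8,627 = $15,702.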